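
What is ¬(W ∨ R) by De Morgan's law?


De Morgan's law: ¬(P ∨ Q) ≡ ¬P ∧ ¬Q
¬(W ∨ R) = ¬W ∧ ¬R

¬W ∧ ¬R


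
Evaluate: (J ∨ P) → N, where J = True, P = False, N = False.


J = True, P = False, N = False
Step 1: J ∨ P = True OR False = True
Step 2: (True) → N: false only when antecedent=True and N=False.
Result: False

False


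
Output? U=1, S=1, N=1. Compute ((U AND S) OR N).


U AND S = 1&1 = 1
1 OR 1 = 1

1


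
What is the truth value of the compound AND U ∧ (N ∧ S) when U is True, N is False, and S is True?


U = True, N = False, S = True
Step 1: N ∧ S = False AND True = False
Step 2: U ∧ False = True AND False = False
AND is true only when ALL operands are true.

False


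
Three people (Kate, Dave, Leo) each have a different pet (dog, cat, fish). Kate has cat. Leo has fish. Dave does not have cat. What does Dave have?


From clues:
  Leo → fish
  Kate → cat
By elimination, Dave gets the remaining.

dog


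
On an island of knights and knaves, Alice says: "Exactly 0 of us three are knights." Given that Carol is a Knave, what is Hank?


Alice claims exactly 0 knights among Alice, Carol, Hank.
Given: Carol is a Knave.

Case 1: Alice is a Knight (tells truth)
  Then exactly 0 of the three are knights.
  Counting Alice, Carol: 1 knight(s) so far. Need -1 more → impossible.
Case 2: Alice is a Knave (lies)
  Then the count is NOT 0.
  If Hank = Knave, count = 0 = 0 → claim would be true, contradicts lie.
  If Hank = Knight, count = 1 ≠ 0 → lie confirmed ✓

Hank is a Knight.

Knight


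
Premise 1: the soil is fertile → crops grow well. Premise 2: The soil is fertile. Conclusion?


Modus ponens: P → Q, P ⊢ Q
P: the soil is fertile
Q: crops grow well
We have P → Q and P is true.
By modus ponens, Q must be true.

Crops grow well


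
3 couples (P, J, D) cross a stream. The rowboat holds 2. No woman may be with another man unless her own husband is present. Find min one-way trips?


Label couples P, J, D (H = husband, W = wife).
Counting alone: 6 people, the rowboat carries 2 and someone must bring it back, so each round trip nets at most +1 on the far side until the last crossing → at least 9 trips. The jealousy constraint makes 9 impossible; the shortest valid schedule has 11:
1. WP+WJ →  (far: WP,WJ; near: HP,HJ,HD,WD)
2. WP ←       (far: WJ; near: HP,HJ,HD,WP,WD)
3. WP+WD →  (far: WP,WJ,WD; near: HP,HJ,HD)
4. WP ←       (far: WJ,WD; near: HP,HJ,HD,WP)
5. HJ+HD →  (far: HJ,WJ,HD,WD; near: HP,WP)
6. HJ+WJ ←  (far: HD,WD; near: HP,WP,HJ,WJ)
7. HP+HJ →  (far: HP,HJ,HD,WD; near: WP,WJ)
8. WD ←       (far: HP,HJ,HD; near: WP,WJ,WD)
9. WP+WJ →  (far: HP,WP,HJ,WJ,HD; near: WD)
10. HD ←      (far: HP,WP,HJ,WJ; near: HD,WD)
11. HD+WD → (far: all six; near: empty)
In every state each wife is either with her husband or with no other man.
Minimum trips = 11

11


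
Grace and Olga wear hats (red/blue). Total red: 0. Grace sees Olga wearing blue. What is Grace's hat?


Total red = 0, Olga = blue
Red accounted for: 0
Remaining for Grace: 0
Grace's hat is blue.

blue


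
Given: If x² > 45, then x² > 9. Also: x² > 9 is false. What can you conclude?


Modus tollens: P → Q, ¬Q ⊢ ¬P
P: x² > 45
Q: x² > 9
We have P → Q and Q is false.
By modus tollens, P must be false.

It is not the case that x² > 45


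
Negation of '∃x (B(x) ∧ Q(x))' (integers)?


Original: ∃x (B(x) ∧ Q(x))
Rule: ¬∀→∃, ¬∃→∀, negate predicate.
Negation: ∀x (¬B(x) ∨ ¬Q(x))

∀x (¬B(x) ∨ ¬Q(x))


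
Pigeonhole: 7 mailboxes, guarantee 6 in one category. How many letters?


Pigeonhole: to guarantee k in one of n categories, need (k-1)×n + 1.
k = 6, n = 7
Minimum = (6-1) × 7 + 1 = 5 × 7 + 1

36


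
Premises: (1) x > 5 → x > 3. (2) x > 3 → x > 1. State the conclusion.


Hypothetical syllogism: P → Q, Q → R ⊢ P → R
Premise 1: x > 5 → x > 3
Premise 2: x > 3 → x > 1
Chain the implications: the middle term (x > 3) links the two.
Conclusion: If x > 5, then x > 1.

If x > 5, then x > 1.


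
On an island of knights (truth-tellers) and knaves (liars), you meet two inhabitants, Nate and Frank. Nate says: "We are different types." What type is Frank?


Nate says: "We are different types."
Case 1: Nate is a Knight (truth-teller)
  Statement is true → they ARE different → Frank is a Knave
Case 2: Nate is a Knave (liar)
  Statement is false → they are NOT different → Frank is a Knave
In both cases, Frank is a Knave.

Knave


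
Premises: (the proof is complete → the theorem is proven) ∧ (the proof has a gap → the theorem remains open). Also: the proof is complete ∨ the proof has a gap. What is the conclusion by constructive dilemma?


Constructive dilemma: (P → Q) ∧ (R → S), P ∨ R ⊢ Q ∨ S
Premise 1: the proof is complete → the theorem is proven
Premise 2: the proof has a gap → the theorem remains open
Premise 3: the proof is complete ∨ the proof has a gap
Case 1: Assuming the proof is complete, then by Premise 1, the theorem is proven.
Case 2: Assuming the proof has a gap, then by Premise 2, the theorem remains open.
Since one of the proof is complete or the proof has a gap must hold, we get the theorem is proven or the theorem remains open.

The theorem is proven or the theorem remains open.


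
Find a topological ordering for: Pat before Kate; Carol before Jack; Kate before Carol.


Constraints: Pat before Kate; Carol before Jack; Kate before Carol
Method: repeatedly schedule the remaining task that has no remaining task required before it.
  Step 1: remaining {Jack, Pat, Kate, Carol}; every task except Pat still has a predecessor pending → schedule Pat.
  Step 2: remaining {Jack, Kate, Carol}; every task except Kate still has a predecessor pending → schedule Kate.
  Step 3: remaining {Jack, Carol}; every task except Carol still has a predecessor pending → schedule Carol.
  Step 4: only Jack remains → schedule Jack.
Resulting order:

Pat → Kate → Carol → Jack


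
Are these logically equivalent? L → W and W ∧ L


Expression 1: L → W
Expression 2: W ∧ L
Truth table (L W | Expr1 Expr2):
  T T |   T     T
  T F |   F     F
  F T |   T     F   ← differ
  F F |   T     F   ← differ
Counterexample: L=F, W=T gives Expr1 = T but Expr2 = F, so the expressions are NOT logically equivalent.

No


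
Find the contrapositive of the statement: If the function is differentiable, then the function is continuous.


Original: If the function is differentiable, then the function is continuous
Contrapositive: If ¬Q, then ¬P
Negate Q: not (the function is continuous)
Negate P: not (the function is differentiable)

If not (the function is continuous), then not (the function is differentiable).


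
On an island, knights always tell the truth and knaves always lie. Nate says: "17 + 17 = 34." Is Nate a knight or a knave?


Statement: "17 + 17 = 34."
Actual: 17 + 17 = 34
Claimed: 34
Statement is TRUE → Nate tells the truth → Knight

Knight


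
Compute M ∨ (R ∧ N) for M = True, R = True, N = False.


M = True, R = True, N = False
Step 1: R ∧ N = True AND False = False
Step 2: M ∨ False = True OR False = True
AND evaluated first (higher precedence); then OR applied.

True


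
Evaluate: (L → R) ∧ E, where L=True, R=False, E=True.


L = True, R = False, E = True
Expression: (L → R) ∧ E
Step 1: L → R = True → False (false only if L=True, R=False) = False
Step 2: (False) ∧ E = False AND True = False

False


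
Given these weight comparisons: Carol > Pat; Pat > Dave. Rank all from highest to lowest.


Constraints: Carol > Pat; Pat > Dave
Method: at each step, the next-highest is the one remaining person who never appears on the smaller side of a constraint between remaining people.
  Step 1: remaining {Dave, Carol, Pat}; on the smaller side: {Dave, Pat} → Carol is next (Carol > Pat).
  Step 2: remaining {Dave, Pat}; on the smaller side: {Dave} → Pat is next (Pat > Dave).
  Step 3: only Dave remains → lowest.
Final ranking (highest to lowest):

Carol > Pat > Dave


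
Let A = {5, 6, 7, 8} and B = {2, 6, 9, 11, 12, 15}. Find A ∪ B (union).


A = {5, 6, 7, 8}
B = {2, 6, 9, 11, 12, 15}
Operation: union
All elements combined: 2, 5, 6, 7, 8, 9, 11, 12, 15

{2, 5, 6, 7, 8, 9, 11, 12, 15}


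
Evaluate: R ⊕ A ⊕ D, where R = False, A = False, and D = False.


R = False, A = False, D = False
Step 1: R ⊕ A = False XOR False = False
Step 2: False ⊕ D = False XOR False = False
XOR is true when an odd number of operands are true.

False


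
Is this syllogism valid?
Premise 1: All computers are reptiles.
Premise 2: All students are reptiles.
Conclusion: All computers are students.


Premise 1: All computers are reptiles.
Premise 2: All students are reptiles.
Conclusion: All computers are students.
Fallacy: undistributed middle. reptiles is predicate in both.
Counterexample: computers and students could be disjoint subsets of reptiles.

Invalid


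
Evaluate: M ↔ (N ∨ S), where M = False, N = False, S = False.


M = False, N = False, S = False
Step 1: N ∨ S = False OR False = False
Step 2: M ↔ (False): true when both sides have same truth value.
Result: False ↔ False = True

True


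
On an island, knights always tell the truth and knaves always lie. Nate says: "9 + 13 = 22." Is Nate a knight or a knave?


Statement: "9 + 13 = 22."
Actual: 9 + 13 = 22
Claimed: 22
Statement is TRUE → Nate tells the truth → Knight

Knight


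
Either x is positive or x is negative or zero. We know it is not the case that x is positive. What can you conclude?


Disjunctive syllogism: P ∨ Q, ¬P ⊢ Q
Disjunction: x is positive ∨ x is negative or zero
We know it is not the case that x is positive.
By disjunctive syllogism, the other disjunct must be true.

x is negative or zero


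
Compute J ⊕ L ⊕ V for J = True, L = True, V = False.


J = True, L = True, V = False
Step 1: J ⊕ L = True XOR True = False
Step 2: False ⊕ V = False XOR False = False
XOR is true when an odd number of operands are true.

False


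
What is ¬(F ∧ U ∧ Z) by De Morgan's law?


De Morgan's law: ¬(P ∧ Q ∧ R) ≡ ¬P ∨ ¬Q ∨ ¬R
¬(F ∧ U ∧ Z) = ¬F ∨ ¬U ∨ ¬Z

¬F ∨ ¬U ∨ ¬Z


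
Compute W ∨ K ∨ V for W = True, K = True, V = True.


W = True, K = True, V = True
Step 1: W ∨ K = True OR True = True
Step 2: True ∨ V = True OR True = True
OR is true when at least one operand is true.

True


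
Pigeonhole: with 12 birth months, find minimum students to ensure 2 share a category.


Pigeonhole: to guarantee k in one of n categories, need (k-1)×n + 1.
k = 2, n = 12
Minimum = (2-1) × 12 + 1 = 1 × 12 + 1

13


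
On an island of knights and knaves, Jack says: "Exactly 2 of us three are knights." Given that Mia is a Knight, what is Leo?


Jack claims exactly 2 knights among Jack, Mia, Leo.
Given: Mia is a Knight.

Case 1: Jack is a Knight (tells truth)
  Then exactly 2 of the three are knights.
  Counting Jack, Mia: 2 knight(s) so far. Need 0 more → Leo = Knave.
Case 2: Jack is a Knave (lies)
  Then the count is NOT 2.
  If Leo = Knight, count = 2 = 2 → claim would be true, contradicts lie.
  If Leo = Knave, count = 1 ≠ 2 → lie confirmed ✓

Leo is a Knave.

Knave


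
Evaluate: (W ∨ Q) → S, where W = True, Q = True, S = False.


W = True, Q = True, S = False
Step 1: W ∨ Q = True OR True = True
Step 2: (True) → S: false only when antecedent=True and S=False.
Result: False

False


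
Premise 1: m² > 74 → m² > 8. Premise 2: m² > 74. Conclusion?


Modus ponens: P → Q, P ⊢ Q
P: m² > 74
Q: m² > 8
We have P → Q and P is true.
By modus ponens, Q must be true.

m² > 8


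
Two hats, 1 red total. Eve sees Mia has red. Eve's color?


Total red = 1, Mia = red
Red accounted for: 1
Remaining for Eve: 0
Eve's hat is blue.

blue


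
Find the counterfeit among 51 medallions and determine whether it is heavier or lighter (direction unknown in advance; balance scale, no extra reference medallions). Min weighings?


Let n = 51. 102 possibilities (n medallions × lighter/heavier); each weighing has 3 outcomes.
Bound for k weighings: say the first weighing puts j medallions on each pan. If it tips, the 2j weighed medallions remain suspects (each with a known direction) and k-1 weighings give 3^(k-1) outcomes; 3^(k-1) is odd, so 2j ≤ 3^(k-1) - 1. If it balances, the n - 2j unweighed medallions remain with direction unknown: 2(n - 2j) ≤ 3^(k-1) - 1 by the same parity argument. Adding, n ≤ (3^(k-1) - 1) + (3^(k-1) - 1)/2 = (3^k - 3)/2, and the classical three-group strategy achieves this (3 medallions in 2 weighings, 12 in 3, 39 in 4, 120 in 5).
So we need the smallest k with (3^k - 3)/2 ≥ 51.
k = 4: (3^4 - 3)/2 = 39 < 51 ✗
k = 5: (3^5 - 3)/2 = 120 ≥ 51 ✓

5


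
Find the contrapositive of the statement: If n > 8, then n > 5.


Original: If n > 8, then n > 5
Contrapositive: If ¬Q, then ¬P
Negate Q: not (n > 5)
Negate P: not (n > 8)

If not (n > 5), then not (n > 8).


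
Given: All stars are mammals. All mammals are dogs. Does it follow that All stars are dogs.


Premise 1: All stars are mammals.
Premise 2: All mammals are dogs.
Conclusion: All stars are dogs.
Barbara syllogism (AAA-1): All A are B, All B are C → All A are C.
Middle term (mammals) distributed in premise 2.

Valid


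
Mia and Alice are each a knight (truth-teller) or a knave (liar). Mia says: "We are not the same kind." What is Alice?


Mia says: "We are not the same kind."
Case 1: Mia is a Knight (truth-teller)
  Statement is true → they ARE different → Alice is a Knave
Case 2: Mia is a Knave (liar)
  Statement is false → they are NOT different → Alice is a Knave
In both cases, Alice is a Knave.

Knave


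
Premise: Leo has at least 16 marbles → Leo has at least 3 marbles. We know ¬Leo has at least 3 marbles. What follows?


Modus tollens: P → Q, ¬Q ⊢ ¬P
P: Leo has at least 16 marbles
Q: Leo has at least 3 marbles
We have P → Q and Q is false.
By modus tollens, P must be false.

It is not the case that Leo has at least 16 marbles


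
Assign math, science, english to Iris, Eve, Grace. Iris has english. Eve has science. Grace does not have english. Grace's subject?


From clues:
  Eve → science
  Iris → english
By elimination, Grace gets the remaining.

math


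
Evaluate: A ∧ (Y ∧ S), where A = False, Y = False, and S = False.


A = False, Y = False, S = False
Step 1: Y ∧ S = False AND False = False
Step 2: A ∧ False = False AND False = False
AND is true only when ALL operands are true.

False


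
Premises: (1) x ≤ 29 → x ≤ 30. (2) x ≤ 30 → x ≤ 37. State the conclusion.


Hypothetical syllogism: P → Q, Q → R ⊢ P → R
Premise 1: x ≤ 29 → x ≤ 30
Premise 2: x ≤ 30 → x ≤ 37
Chain the implications: the middle term (x ≤ 30) links the two.
Conclusion: If x ≤ 29, then x ≤ 37.

If x ≤ 29, then x ≤ 37.


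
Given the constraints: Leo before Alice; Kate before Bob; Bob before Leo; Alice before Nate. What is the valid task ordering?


Constraints: Leo before Alice; Kate before Bob; Bob before Leo; Alice before Nate
Method: repeatedly schedule the remaining task that has no remaining task required before it.
  Step 1: remaining {Kate, Nate, Alice, Bob, Leo}; every task except Kate still has a predecessor pending → schedule Kate.
  Step 2: remaining {Nate, Alice, Bob, Leo}; every task except Bob still has a predecessor pending → schedule Bob.
  Step 3: remaining {Nate, Alice, Leo}; every task except Leo still has a predecessor pending → schedule Leo.
  Step 4: remaining {Nate, Alice}; every task except Alice still has a predecessor pending → schedule Alice.
  Step 5: only Nate remains → schedule Nate.
Resulting order:

Kate → Bob → Leo → Alice → Nate


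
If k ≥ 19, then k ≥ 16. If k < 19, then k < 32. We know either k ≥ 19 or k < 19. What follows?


Constructive dilemma: (P → Q) ∧ (R → S), P ∨ R ⊢ Q ∨ S
Premise 1: k ≥ 19 → k ≥ 16
Premise 2: k < 19 → k < 32
Premise 3: k ≥ 19 ∨ k < 19
Case 1: Assuming k ≥ 19, then by Premise 1, k ≥ 16.
Case 2: Assuming k < 19, then by Premise 2, k < 32.
Since one of k ≥ 19 or k < 19 must hold, we get k ≥ 16 or k < 32.

k ≥ 16 or k < 32.


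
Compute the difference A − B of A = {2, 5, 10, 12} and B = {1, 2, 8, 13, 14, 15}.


A = {2, 5, 10, 12}
B = {1, 2, 8, 13, 14, 15}
Operation: difference A − B
In A but not B: 5, 10, 12

{5, 10, 12}


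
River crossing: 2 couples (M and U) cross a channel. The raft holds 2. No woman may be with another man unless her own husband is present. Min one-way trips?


Label couples M and U.
1. WM+WU → (far: WM,WU; near: HM,HU)
2. WM ←   (far: WU; near: HM,HU,WM)
3. HM+HU → (far: HM,HU,WU; near: WM)
4. HM ←   (far: HU,WU; near: HM,WM)  — HM returns, since WM is alone on near bank
5. HM+WM → (far: all four; near: empty)
Every state respects the constraint.
Minimum trips = 5

5


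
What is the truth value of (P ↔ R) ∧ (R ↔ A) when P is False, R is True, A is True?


P = False, R = True, A = True
Step 1: P ↔ R is true when P and R have the same value. Result: False
Step 2: R ↔ A is true when R and A have the same value. Result: True
Step 3: False ∧ True = False

False


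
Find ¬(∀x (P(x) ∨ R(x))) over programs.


Original: ∀x (P(x) ∨ R(x))
Rule: ¬∀→∃, ¬∃→∀, negate predicate.
Negation: ∃x (¬P(x) ∧ ¬R(x))

∃x (¬P(x) ∧ ¬R(x))


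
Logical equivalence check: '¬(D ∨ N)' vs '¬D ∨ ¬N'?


Expression 1: ¬(D ∨ N)
Expression 2: ¬D ∨ ¬N
Truth table (D N | Expr1 Expr2):
  T T |   F     F
  T F |   F     T   ← differ
  F T |   F     T   ← differ
  F F |   T     T
Counterexample: D=T, N=F gives Expr1 = F but Expr2 = T, so the expressions are NOT logically equivalent.

No


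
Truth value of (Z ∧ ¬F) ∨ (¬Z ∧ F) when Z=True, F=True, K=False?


Z = True, F = True, K = False
Expression: (Z ∧ ¬F) ∨ (¬Z ∧ F)
Step 1: ¬F = NOT True = False
Step 2: Z ∧ ¬F = True AND False = False
Step 3: ¬Z = NOT True = False
Step 4: ¬Z ∧ F = False AND True = False
Step 5: (False) ∨ (False) = False OR False = False

False


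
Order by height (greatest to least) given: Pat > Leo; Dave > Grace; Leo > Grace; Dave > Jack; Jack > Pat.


Constraints: Pat > Leo; Dave > Grace; Leo > Grace; Dave > Jack; Jack > Pat
Method: at each step, the next-highest is the one remaining person who never appears on the smaller side of a constraint between remaining people.
  Step 1: remaining {Grace, Pat, Jack, Dave, Leo}; on the smaller side: {Grace, Pat, Jack, Leo} → Dave is next (Dave > Grace; Dave > Jack).
  Step 2: remaining {Grace, Pat, Jack, Leo}; on the smaller side: {Grace, Pat, Leo} → Jack is next (Jack > Pat).
  Step 3: remaining {Grace, Pat, Leo}; on the smaller side: {Grace, Leo} → Pat is next (Pat > Leo).
  Step 4: remaining {Grace, Leo}; on the smaller side: {Grace} → Leo is next (Leo > Grace).
  Step 5: only Grace remains → lowest.
Final ranking (highest to lowest):

Dave > Jack > Pat > Leo > Grace


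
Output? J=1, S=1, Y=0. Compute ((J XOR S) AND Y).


J XOR S = 1^1 = 0
0 AND 0 = 0

0


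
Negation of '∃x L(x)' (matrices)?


Original: ∃x L(x)
Rule: ¬∀→∃, ¬∃→∀, negate predicate.
Negation: ∀x ¬L(x)

∀x ¬L(x)


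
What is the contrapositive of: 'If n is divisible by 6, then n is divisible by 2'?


Original: If n is divisible by 6, then n is divisible by 2
Contrapositive: If ¬Q, then ¬P
Negate Q: not (n is divisible by 2)
Negate P: not (n is divisible by 6)

If not (n is divisible by 2), then not (n is divisible by 6).


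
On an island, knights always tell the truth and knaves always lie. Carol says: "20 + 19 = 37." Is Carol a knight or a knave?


Statement: "20 + 19 = 37."
Actual: 20 + 19 = 39
Claimed: 37
Statement is FALSE → Carol lies → Knave

Knave


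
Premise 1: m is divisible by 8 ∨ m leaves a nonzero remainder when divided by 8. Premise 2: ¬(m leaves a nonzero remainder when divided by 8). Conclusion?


Disjunctive syllogism: P ∨ Q, ¬P ⊢ Q
Disjunction: m is divisible by 8 ∨ m leaves a nonzero remainder when divided by 8
We know it is not the case that m leaves a nonzero remainder when divided by 8.
By disjunctive syllogism, the other disjunct must be true.

m is divisible by 8


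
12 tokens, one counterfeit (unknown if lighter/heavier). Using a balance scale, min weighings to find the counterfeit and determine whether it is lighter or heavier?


Let n = 12. 24 possibilities (n tokens × lighter/heavier); each weighing has 3 outcomes.
Bound for k weighings: say the first weighing puts j tokens on each pan. If it tips, the 2j weighed tokens remain suspects (each with a known direction) and k-1 weighings give 3^(k-1) outcomes; 3^(k-1) is odd, so 2j ≤ 3^(k-1) - 1. If it balances, the n - 2j unweighed tokens remain with direction unknown: 2(n - 2j) ≤ 3^(k-1) - 1 by the same parity argument. Adding, n ≤ (3^(k-1) - 1) + (3^(k-1) - 1)/2 = (3^k - 3)/2, and the classical three-group strategy achieves this (3 tokens in 2 weighings, 12 in 3, 39 in 4, 120 in 5).
So we need the smallest k with (3^k - 3)/2 ≥ 12.
k = 2: (3^2 - 3)/2 = 3 < 12 ✗
k = 3: (3^3 - 3)/2 = 12 ≥ 12 ✓

3


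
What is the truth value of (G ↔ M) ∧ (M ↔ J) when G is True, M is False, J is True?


G = True, M = False, J = True
Step 1: G ↔ M is true when G and M have the same value. Result: False
Step 2: M ↔ J is true when M and J have the same value. Result: False
Step 3: False ∧ False = False

False


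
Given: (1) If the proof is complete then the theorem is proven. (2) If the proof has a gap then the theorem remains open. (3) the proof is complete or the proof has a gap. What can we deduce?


Constructive dilemma: (P → Q) ∧ (R → S), P ∨ R ⊢ Q ∨ S
Premise 1: the proof is complete → the theorem is proven
Premise 2: the proof has a gap → the theorem remains open
Premise 3: the proof is complete ∨ the proof has a gap
Case 1: Assuming the proof is complete, then by Premise 1, the theorem is proven.
Case 2: Assuming the proof has a gap, then by Premise 2, the theorem remains open.
Since one of the proof is complete or the proof has a gap must hold, we get the theorem is proven or the theorem remains open.

The theorem is proven or the theorem remains open.


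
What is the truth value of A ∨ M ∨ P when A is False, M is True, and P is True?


A = False, M = True, P = True
Step 1: A ∨ M = False OR True = True
Step 2: True ∨ P = True OR True = True
OR is true when at least one operand is true.

True


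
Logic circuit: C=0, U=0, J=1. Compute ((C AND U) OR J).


C AND U = 0&0 = 0
0 OR 1 = 1

1


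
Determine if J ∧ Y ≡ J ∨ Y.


Expression 1: J ∧ Y
Expression 2: J ∨ Y
Truth table (J Y | Expr1 Expr2):
  T T |   T     T
  T F |   F     T   ← differ
  F T |   F     T   ← differ
  F F |   F     F
Counterexample: J=T, Y=F gives Expr1 = F but Expr2 = T, so the expressions are NOT logically equivalent.

No


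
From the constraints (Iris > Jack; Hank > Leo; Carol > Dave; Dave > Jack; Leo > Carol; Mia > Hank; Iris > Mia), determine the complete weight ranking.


Constraints: Iris > Jack; Hank > Leo; Carol > Dave; Dave > Jack; Leo > Carol; Mia > Hank; Iris > Mia
Method: at each step, the next-highest is the one remaining person who never appears on the smaller side of a constraint between remaining people.
  Step 1: remaining {Dave, Hank, Leo, Carol, Jack, Mia, Iris}; on the smaller side: {Dave, Hank, Leo, Carol, Jack, Mia} → Iris is next (Iris > Jack; Iris > Mia).
  Step 2: remaining {Dave, Hank, Leo, Carol, Jack, Mia}; on the smaller side: {Dave, Hank, Leo, Carol, Jack} → Mia is next (Mia > Hank).
  Step 3: remaining {Dave, Hank, Leo, Carol, Jack}; on the smaller side: {Dave, Leo, Carol, Jack} → Hank is next (Hank > Leo).
  Step 4: remaining {Dave, Leo, Carol, Jack}; on the smaller side: {Dave, Carol, Jack} → Leo is next (Leo > Carol).
  Step 5: remaining {Dave, Carol, Jack}; on the smaller side: {Dave, Jack} → Carol is next (Carol > Dave).
  Step 6: remaining {Dave, Jack}; on the smaller side: {Jack} → Dave is next (Dave > Jack).
  Step 7: only Jack remains → lowest.
Final ranking (highest to lowest):

Iris > Mia > Hank > Leo > Carol > Dave > Jack


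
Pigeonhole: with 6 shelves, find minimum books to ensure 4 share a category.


Pigeonhole: to guarantee k in one of n categories, need (k-1)×n + 1.
k = 4, n = 6
Minimum = (4-1) × 6 + 1 = 3 × 6 + 1

19


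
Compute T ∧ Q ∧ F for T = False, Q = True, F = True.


T = False, Q = True, F = True
Step 1: T ∧ Q = False AND True = False
Step 2: (False) ∧ F = (False) AND True = False
AND is true only when ALL operands are true.

False


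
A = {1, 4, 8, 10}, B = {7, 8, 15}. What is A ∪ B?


A = {1, 4, 8, 10}
B = {7, 8, 15}
Operation: union
All elements combined: 1, 4, 7, 8, 10, 15

{1, 4, 7, 8, 10, 15}


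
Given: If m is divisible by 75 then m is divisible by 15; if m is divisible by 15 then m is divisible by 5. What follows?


Hypothetical syllogism: P → Q, Q → R ⊢ P → R
Premise 1: m is divisible by 75 → m is divisible by 15
Premise 2: m is divisible by 15 → m is divisible by 5
Chain the implications: the middle term (m is divisible by 15) links the two.
Conclusion: If m is divisible by 75, then m is divisible by 5.

If m is divisible by 75, then m is divisible by 5.


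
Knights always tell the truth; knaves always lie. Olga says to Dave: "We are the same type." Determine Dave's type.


Olga says: "We are the same type."
Case 1: Olga is a Knight (truth-teller)
  Statement is true → they ARE the same → Dave is also a Knight
Case 2: Olga is a Knave (liar)
  Statement is false → they are NOT the same → Dave is a Knight
In both cases, Dave is a Knight.

Knight


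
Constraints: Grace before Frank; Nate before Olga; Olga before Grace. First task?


Constraints: Grace before Frank; Nate before Olga; Olga before Grace
The first task can have nothing scheduled before it, so it must never appear on the right of a 'before'.
Tasks appearing after some 'before': Frank, Olga, Grace.
The only task not in that list is Nate → it is first.

Nate


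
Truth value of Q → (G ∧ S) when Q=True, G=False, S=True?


Q = True, G = False, S = True
Expression: Q → (G ∧ S)
Step 1: G ∧ S = False AND True = False
Step 2: Q → (False) = True → False = False

False


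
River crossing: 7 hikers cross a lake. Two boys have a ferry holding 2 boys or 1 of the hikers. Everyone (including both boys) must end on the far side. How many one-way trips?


Per crossing of one of the hikers: boys→, one←, one of the hikers→, one← = 4 trips
7 × 4 = 28, + 1 final boys→ = 29
Minimum trips = 29

29


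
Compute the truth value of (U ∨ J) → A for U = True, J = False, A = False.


U = True, J = False, A = False
Step 1: U ∨ J = True OR False = True
Step 2: (True) → A: false only when antecedent=True and A=False.
Result: False

False


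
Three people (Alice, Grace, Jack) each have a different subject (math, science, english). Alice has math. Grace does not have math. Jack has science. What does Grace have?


From clues:
  Jack → science
  Alice → math
By elimination, Grace gets the remaining.

english


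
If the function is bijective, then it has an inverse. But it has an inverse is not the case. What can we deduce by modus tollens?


Modus tollens: P → Q, ¬Q ⊢ ¬P
P: the function is bijective
Q: it has an inverse
We have P → Q and Q is false.
By modus tollens, P must be false.

It is not the case that the function is bijective


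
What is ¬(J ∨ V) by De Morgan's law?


De Morgan's law: ¬(P ∨ Q) ≡ ¬P ∧ ¬Q
¬(J ∨ V) = ¬J ∧ ¬V

¬J ∧ ¬V


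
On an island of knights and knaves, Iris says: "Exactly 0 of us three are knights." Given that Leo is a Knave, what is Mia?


Iris claims exactly 0 knights among Iris, Leo, Mia.
Given: Leo is a Knave.

Case 1: Iris is a Knight (tells truth)
  Then exactly 0 of the three are knights.
  Counting Iris, Leo: 1 knight(s) so far. Need -1 more → impossible.
Case 2: Iris is a Knave (lies)
  Then the count is NOT 0.
  If Mia = Knave, count = 0 = 0 → claim would be true, contradicts lie.
  If Mia = Knight, count = 1 ≠ 0 → lie confirmed ✓

Mia is a Knight.

Knight


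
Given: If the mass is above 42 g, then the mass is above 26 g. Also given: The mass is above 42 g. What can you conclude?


Modus ponens: P → Q, P ⊢ Q
P: the mass is above 42 g
Q: the mass is above 26 g
We have P → Q and P is true.
By modus ponens, Q must be true.

The mass is above 26 g


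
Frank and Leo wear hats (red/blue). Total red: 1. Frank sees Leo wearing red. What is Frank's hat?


Total red = 1, Leo = red
Red accounted for: 1
Remaining for Frank: 0
Frank's hat is blue.

blue


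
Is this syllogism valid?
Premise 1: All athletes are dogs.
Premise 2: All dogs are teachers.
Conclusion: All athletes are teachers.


Premise 1: All athletes are dogs.
Premise 2: All dogs are teachers.
Conclusion: All athletes are teachers.
Barbara syllogism (AAA-1): All A are B, All B are C → All A are C.
Middle term (dogs) distributed in premise 2.

Valid


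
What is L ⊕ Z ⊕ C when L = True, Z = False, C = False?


L = True, Z = False, C = False
Step 1: L ⊕ Z = True XOR False = True
Step 2: True ⊕ C = True XOR False = True
XOR is true when an odd number of operands are true.

True


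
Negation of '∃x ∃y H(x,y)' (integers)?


Original: ∃x ∃y H(x,y)
Rule: ¬∀→∃, ¬∃→∀, negate predicate.
Negation: ∀x ∀y ¬H(x,y)

∀x ∀y ¬H(x,y)


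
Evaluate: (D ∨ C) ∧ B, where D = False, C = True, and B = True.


D = False, C = True, B = True
Step 1: D ∨ C = False OR True = True
Step 2: True ∧ B = True AND True = True
OR is true when at least one operand is true; AND requires both.

True


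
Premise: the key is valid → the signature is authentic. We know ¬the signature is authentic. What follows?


Modus tollens: P → Q, ¬Q ⊢ ¬P
P: the key is valid
Q: the signature is authentic
We have P → Q and Q is false.
By modus tollens, P must be false.

It is not the case that the key is valid


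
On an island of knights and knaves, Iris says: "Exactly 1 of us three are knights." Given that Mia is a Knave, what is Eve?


Iris claims exactly 1 knights among Iris, Mia, Eve.
Given: Mia is a Knave.

Case 1: Iris is a Knight (tells truth)
  Then exactly 1 of the three are knights.
  Counting Iris, Mia: 1 knight(s) so far. Need 0 more → Eve = Knave.
Case 2: Iris is a Knave (lies)
  Then the count is NOT 1.
  If Eve = Knight, count = 1 = 1 → claim would be true, contradicts lie.
  If Eve = Knave, count = 0 ≠ 1 → lie confirmed ✓

Eve is a Knave.

Knave


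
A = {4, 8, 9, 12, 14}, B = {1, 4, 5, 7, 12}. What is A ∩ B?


A = {4, 8, 9, 12, 14}
B = {1, 4, 5, 7, 12}
Operation: intersection
Elements in both: 4, 12

{4, 12}


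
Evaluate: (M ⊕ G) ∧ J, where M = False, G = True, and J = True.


M = False, G = True, J = True
Step 1: M ⊕ G = False XOR True = True
Step 2: True ∧ J = True AND True = True
XOR true when exactly one of M,G is true; then AND with J.

True


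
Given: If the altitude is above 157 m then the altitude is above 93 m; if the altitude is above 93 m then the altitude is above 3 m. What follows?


Hypothetical syllogism: P → Q, Q → R ⊢ P → R
Premise 1: the altitude is above 157 m → the altitude is above 93 m
Premise 2: the altitude is above 93 m → the altitude is above 3 m
Chain the implications: the middle term (the altitude is above 93 m) links the two.
Conclusion: If the altitude is above 157 m, then the altitude is above 3 m.

If the altitude is above 157 m, then the altitude is above 3 m.


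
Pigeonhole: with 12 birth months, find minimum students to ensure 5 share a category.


Pigeonhole: to guarantee k in one of n categories, need (k-1)×n + 1.
k = 5, n = 12
Minimum = (5-1) × 12 + 1 = 4 × 12 + 1

49


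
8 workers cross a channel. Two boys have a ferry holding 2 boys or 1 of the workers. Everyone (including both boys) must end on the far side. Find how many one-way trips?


Per crossing of one of the workers: boys→, one←, one of the workers→, one← = 4 trips
8 × 4 = 32, + 1 final boys→ = 33
Minimum trips = 33

33


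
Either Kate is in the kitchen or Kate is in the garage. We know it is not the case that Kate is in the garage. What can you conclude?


Disjunctive syllogism: P ∨ Q, ¬P ⊢ Q
Disjunction: Kate is in the kitchen ∨ Kate is in the garage
We know it is not the case that Kate is in the garage.
By disjunctive syllogism, the other disjunct must be true.

Kate is in the kitchen


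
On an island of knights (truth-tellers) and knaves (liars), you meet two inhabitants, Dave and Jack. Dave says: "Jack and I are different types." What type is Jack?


Dave says: "Jack and I are different types."
Case 1: Dave is a Knight (truth-teller)
  Statement is true → they ARE different → Jack is a Knave
Case 2: Dave is a Knave (liar)
  Statement is false → they are NOT different → Jack is a Knave
In both cases, Jack is a Knave.

Knave


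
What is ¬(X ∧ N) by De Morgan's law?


De Morgan's law: ¬(P ∧ Q) ≡ ¬P ∨ ¬Q
¬(X ∧ N) = ¬X ∨ ¬N

¬X ∨ ¬N


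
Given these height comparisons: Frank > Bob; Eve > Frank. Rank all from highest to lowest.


Constraints: Frank > Bob; Eve > Frank
Method: at each step, the next-highest is the one remaining person who never appears on the smaller side of a constraint between remaining people.
  Step 1: remaining {Bob, Frank, Eve}; on the smaller side: {Bob, Frank} → Eve is next (Eve > Frank).
  Step 2: remaining {Bob, Frank}; on the smaller side: {Bob} → Frank is next (Frank > Bob).
  Step 3: only Bob remains → lowest.
Final ranking (highest to lowest):

Eve > Frank > Bob


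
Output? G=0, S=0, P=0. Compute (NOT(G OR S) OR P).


G OR S = 0
NOT(0) = 1
1 OR 0 = 1

1


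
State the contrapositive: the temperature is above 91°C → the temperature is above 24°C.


Original: If the temperature is above 91°C, then the temperature is above 24°C
Contrapositive: If ¬Q, then ¬P
Negate Q: not (the temperature is above 24°C)
Negate P: not (the temperature is above 91°C)

If not (the temperature is above 24°C), then not (the temperature is above 91°C).


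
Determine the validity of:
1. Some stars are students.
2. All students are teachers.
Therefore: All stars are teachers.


Premise 1: Some stars are students.
Premise 2: All students are teachers.
Conclusion: All stars are teachers.
Fallacy: illicit minor. The minor term (stars) is distributed in the conclusion ('All stars ...') but undistributed in its premise ('Some stars are students' doesn't cover all stars).
Only 'Some stars are teachers' follows, not 'All'.

Invalid


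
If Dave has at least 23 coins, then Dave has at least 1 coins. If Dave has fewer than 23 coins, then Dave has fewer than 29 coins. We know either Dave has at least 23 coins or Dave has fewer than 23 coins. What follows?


Constructive dilemma: (P → Q) ∧ (R → S), P ∨ R ⊢ Q ∨ S
Premise 1: Dave has at least 23 coins → Dave has at least 1 coins
Premise 2: Dave has fewer than 23 coins → Dave has fewer than 29 coins
Premise 3: Dave has at least 23 coins ∨ Dave has fewer than 23 coins
Case 1: Assuming Dave has at least 23 coins, then by Premise 1, Dave has at least 1 coins.
Case 2: Assuming Dave has fewer than 23 coins, then by Premise 2, Dave has fewer than 29 coins.
Since one of Dave has at least 23 coins or Dave has fewer than 23 coins must hold, we get Dave has at least 1 coins or Dave has fewer than 29 coins.

Dave has at least 1 coins or Dave has fewer than 29 coins.


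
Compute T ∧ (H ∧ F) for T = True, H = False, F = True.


T = True, H = False, F = True
Step 1: H ∧ F = False AND True = False
Step 2: T ∧ False = True AND False = False
AND is true only when ALL operands are true.

False


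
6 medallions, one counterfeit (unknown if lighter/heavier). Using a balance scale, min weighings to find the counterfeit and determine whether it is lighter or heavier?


Let n = 6. 12 possibilities (n medallions × lighter/heavier); each weighing has 3 outcomes.
Bound for k weighings: say the first weighing puts j medallions on each pan. If it tips, the 2j weighed medallions remain suspects (each with a known direction) and k-1 weighings give 3^(k-1) outcomes; 3^(k-1) is odd, so 2j ≤ 3^(k-1) - 1. If it balances, the n - 2j unweighed medallions remain with direction unknown: 2(n - 2j) ≤ 3^(k-1) - 1 by the same parity argument. Adding, n ≤ (3^(k-1) - 1) + (3^(k-1) - 1)/2 = (3^k - 3)/2, and the classical three-group strategy achieves this (3 medallions in 2 weighings, 12 in 3, 39 in 4, 120 in 5).
So we need the smallest k with (3^k - 3)/2 ≥ 6.
k = 2: (3^2 - 3)/2 = 3 < 6 ✗
k = 3: (3^3 - 3)/2 = 12 ≥ 6 ✓

3


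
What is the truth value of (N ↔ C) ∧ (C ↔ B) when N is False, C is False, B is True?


N = False, C = False, B = True
Step 1: N ↔ C is true when N and C have the same value. Result: True
Step 2: C ↔ B is true when C and B have the same value. Result: False
Step 3: True ∧ False = False

False


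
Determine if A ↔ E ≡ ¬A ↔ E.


Expression 1: A ↔ E
Expression 2: ¬A ↔ E
Truth table (A E | Expr1 Expr2):
  T T |   T     F   ← differ
  T F |   F     T   ← differ
  F T |   F     T   ← differ
  F F |   T     F   ← differ
Counterexample: A=T, E=T gives Expr1 = T but Expr2 = F, so the expressions are NOT logically equivalent.

No


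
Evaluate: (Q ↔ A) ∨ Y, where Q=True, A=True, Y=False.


Q = True, A = True, Y = False
Expression: (Q ↔ A) ∨ Y
Step 1: Q ↔ A = (True iff True) (true when values match) = True
Step 2: (True) ∨ Y = True OR False = True

True


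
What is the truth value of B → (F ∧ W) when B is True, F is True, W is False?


B = True, F = True, W = False
Step 1: F ∧ W = True AND False = False
Step 2: B → (False): false only when B=True and consequent=False.
Result: False

False


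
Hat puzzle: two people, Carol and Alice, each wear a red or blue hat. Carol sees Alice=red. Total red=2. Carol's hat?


Total red = 2, Alice = red
Red accounted for: 1
Remaining for Carol: 1
Carol's hat is red.

red


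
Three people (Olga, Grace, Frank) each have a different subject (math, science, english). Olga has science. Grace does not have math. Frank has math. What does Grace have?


From clues:
  Frank → math
  Olga → science
By elimination, Grace gets the remaining.

english


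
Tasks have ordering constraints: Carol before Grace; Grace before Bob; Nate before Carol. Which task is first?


Constraints: Carol before Grace; Grace before Bob; Nate before Carol
The first task can have nothing scheduled before it, so it must never appear on the right of a 'before'.
Tasks appearing after some 'before': Grace, Bob, Carol.
The only task not in that list is Nate → it is first.

Nate


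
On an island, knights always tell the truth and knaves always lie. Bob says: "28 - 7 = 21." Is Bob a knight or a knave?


Statement: "28 - 7 = 21."
Actual: 28 - 7 = 21
Claimed: 21
Statement is TRUE → Bob tells the truth → Knight

Knight


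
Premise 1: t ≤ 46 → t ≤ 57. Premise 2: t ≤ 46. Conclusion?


Modus ponens: P → Q, P ⊢ Q
P: t ≤ 46
Q: t ≤ 57
We have P → Q and P is true.
By modus ponens, Q must be true.

t ≤ 57


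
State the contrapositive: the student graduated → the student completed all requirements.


Original: If the student graduated, then the student completed all requirements
Contrapositive: If ¬Q, then ¬P
Negate Q: not (the student completed all requirements)
Negate P: not (the student graduated)

If not (the student completed all requirements), then not (the student graduated).
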